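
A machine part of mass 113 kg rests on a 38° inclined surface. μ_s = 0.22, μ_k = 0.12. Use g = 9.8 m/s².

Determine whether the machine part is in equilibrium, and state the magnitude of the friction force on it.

f ≈ 105 N

N = m g cos θ = 873 N.
Down-slope weight component: m g sin θ = 682 N.
μ_s N = 192 N.
682 > 192 N, so it slides; kinetic friction f = μ_k N = 0.12×873 = 105 N.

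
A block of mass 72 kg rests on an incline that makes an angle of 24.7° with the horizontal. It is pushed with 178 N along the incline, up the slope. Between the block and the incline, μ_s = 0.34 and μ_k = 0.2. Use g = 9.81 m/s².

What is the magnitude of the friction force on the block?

Normal force: N = m g cos θ = 72 × 9.81 × cos 24.7° = 641.7 N.
The friction needed for equilibrium is m g sin θ − P = 295.1 − 178 = 117.1 N, measured positive up-slope.
The static-friction ceiling is μ_s N = 0.34 × 641.7 = 218.2 N.
Since |117.1| ≤ 218.2 N, static friction is sufficient; f equals the required value, not μ_s N.

f ≈ 117 N (up the incline)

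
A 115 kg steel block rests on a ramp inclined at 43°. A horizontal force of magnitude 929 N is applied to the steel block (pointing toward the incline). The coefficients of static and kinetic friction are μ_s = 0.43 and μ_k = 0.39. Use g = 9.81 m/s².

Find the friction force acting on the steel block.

The horizontal push has a component P sin θ into the surface, so N = m g cos θ + P sin θ = 825.1 + 633.6 = 1459 N.
Along the incline, the net driving force (taking up-slope positive) is P cos θ − m g sin θ = 679.4 − 769.4 = -89.97 N, so equilibrium requires friction f = 89.97 N (up-slope).
The limit of static friction is μ_s N = 627.2 N.
|f_req| = 89.97 ≤ 627.2 N → the steel block is in equilibrium; friction equals the required value.

f ≈ 90 N (up the incline)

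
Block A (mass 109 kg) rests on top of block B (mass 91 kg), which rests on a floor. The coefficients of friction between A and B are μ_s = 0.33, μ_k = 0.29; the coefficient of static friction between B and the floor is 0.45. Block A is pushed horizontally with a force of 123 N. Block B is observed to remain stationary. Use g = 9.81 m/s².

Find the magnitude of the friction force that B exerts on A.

The normal force B exerts on A is simply A's weight, N₁ = 1069 N.
Maximum static friction on A from B: μ_s N₁ = 0.33×1069 = 352.9 N.
Since P = 123 N ≤ 352.9 N, A does not slip on B; friction on A equals P = 123 N.
By Newton's third law B feels 123 N forward from A. With B stationary, the floor's static friction on B balances it: f₂ = 123 N (well within μ_s(m_A+m_B)g = 882.9 N).

f ≈ 123 N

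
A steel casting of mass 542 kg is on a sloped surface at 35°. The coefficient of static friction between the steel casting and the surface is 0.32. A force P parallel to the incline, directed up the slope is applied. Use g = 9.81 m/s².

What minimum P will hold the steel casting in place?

The steel casting tends to slide down (tan θ > μ_s), so at the point of impending slip friction acts up-slope at its limit: f = μ_s N.
P is parallel to the surface, so N = m g cos θ = 4360 N.
Along the incline: P + μ_s N = m g sin θ, so P = 3050 − 0.32×4360 = 1660 N.

P_min ≈ 1660 N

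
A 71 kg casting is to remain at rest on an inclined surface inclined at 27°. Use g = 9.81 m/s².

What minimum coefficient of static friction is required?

At the slip threshold m g sin θ = μ_s m g cos θ, so μ_s,min = tan θ.
μ_s,min = tan 27° = 0.51.

μ_s,min ≈ 0.51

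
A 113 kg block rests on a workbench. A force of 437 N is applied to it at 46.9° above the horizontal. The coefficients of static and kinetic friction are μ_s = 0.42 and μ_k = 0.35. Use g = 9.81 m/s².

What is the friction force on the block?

f ≈ 299 N

Vertical equilibrium gives N = m g − P sin α = 789.4 N.
The horizontal driving force is P cos α = 298.6 N, so equilibrium needs friction f = 298.6 N.
μ_s N = 0.42 × 789.4 = 331.6 N.
Since 298.6 N does not exceed the limit, the block stays at rest and f = 299 N.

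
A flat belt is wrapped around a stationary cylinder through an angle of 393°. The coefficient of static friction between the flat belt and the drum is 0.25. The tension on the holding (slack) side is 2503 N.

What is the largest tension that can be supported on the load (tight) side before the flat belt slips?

T_max ≈ 13900 N

At impending slip the capstan equation gives T₂/T₁ = e^{μβ} with β in radians.
β = 393° × π/180 = 6.859 rad.
e^{μβ} = e^{0.25×6.859} = 5.555.
T₂ = T₁ · e^{μβ} = 2503 × 5.555 = 13900 N.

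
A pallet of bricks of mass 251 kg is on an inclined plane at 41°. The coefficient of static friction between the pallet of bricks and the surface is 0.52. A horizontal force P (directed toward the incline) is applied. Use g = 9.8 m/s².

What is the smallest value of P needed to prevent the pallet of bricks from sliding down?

The pallet of bricks tends to slide down (tan θ > μ_s), so at the point of impending slip friction acts up-slope at its limit: f = μ_s N.
Perpendicular to the incline: N = m g cos θ + P sin θ.
Along the incline: P cos θ + μ_s N = m g sin θ, i.e. P cos θ + μ_s (m g cos θ + P sin θ) = m g sin θ.
Solving, P (cos θ + μ_s sin θ) = m g (sin θ − μ_s cos θ), so P = 2460×0.2636/1.096 = 592 N.

P_min ≈ 592 N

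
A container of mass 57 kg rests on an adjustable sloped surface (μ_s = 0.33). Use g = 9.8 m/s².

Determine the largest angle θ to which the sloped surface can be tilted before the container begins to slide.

θ_max ≈ 18.3°

At the slip threshold, m g sin θ = μ_s · m g cos θ, so tan θ = μ_s.
θ_max = arctan(0.33) = 18.3°.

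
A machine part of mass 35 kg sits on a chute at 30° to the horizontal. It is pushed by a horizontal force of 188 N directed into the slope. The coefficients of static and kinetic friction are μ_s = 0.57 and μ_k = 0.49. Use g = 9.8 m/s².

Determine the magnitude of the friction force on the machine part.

f ≈ 8.69 N (up the incline)

The horizontal push has a component P sin θ into the surface, so N = m g cos θ + P sin θ = 297 + 94 = 391 N.
Along the incline, the net driving force (taking up-slope positive) is P cos θ − m g sin θ = 162.8 − 171.5 = -8.687 N, so equilibrium requires friction f = 8.687 N (up-slope).
Maximum static friction: μ_s N = 0.57 × 391 = 222.9 N.
|f_req| = 8.687 ≤ 222.9 N → the machine part is in equilibrium; friction equals the required value.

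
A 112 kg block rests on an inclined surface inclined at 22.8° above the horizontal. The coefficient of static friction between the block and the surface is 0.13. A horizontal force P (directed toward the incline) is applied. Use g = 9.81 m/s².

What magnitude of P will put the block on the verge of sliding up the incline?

P ≈ 640 N

At impending motion up the slope, friction acts down-slope at its limit: f = μ_s N.
Perpendicular to the incline: N = m g cos θ + P sin θ.
Along the incline: P cos θ = m g sin θ + μ_s N = m g sin θ + μ_s (m g cos θ + P sin θ).
Solving, P (cos θ − μ_s sin θ) = m g (sin θ + μ_s cos θ), so P = 112×9.81×(sin 22.8° + 0.13 cos 22.8°)/(cos 22.8° − 0.13 sin 22.8°) = 1100×0.5074/0.8715 = 640 N.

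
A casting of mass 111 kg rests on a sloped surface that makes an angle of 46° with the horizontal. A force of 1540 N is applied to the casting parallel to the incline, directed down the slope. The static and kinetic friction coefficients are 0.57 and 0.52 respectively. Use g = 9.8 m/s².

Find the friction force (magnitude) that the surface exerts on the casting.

f ≈ 393 N (up the incline)

The normal reaction is N = m g cos θ = 755.6 N.
Parallel to the incline, ΣF = 0 gives f = m g sin θ + P = 782.5 + 1540 = 2322 N (up-slope positive).
The static-friction ceiling is μ_s N = 0.57 × 755.6 = 430.7 N.
|2322| exceeds 430.7 N, so the casting slips down-slope; friction is kinetic, f = μ_k N = 0.52×755.6 = 393 N.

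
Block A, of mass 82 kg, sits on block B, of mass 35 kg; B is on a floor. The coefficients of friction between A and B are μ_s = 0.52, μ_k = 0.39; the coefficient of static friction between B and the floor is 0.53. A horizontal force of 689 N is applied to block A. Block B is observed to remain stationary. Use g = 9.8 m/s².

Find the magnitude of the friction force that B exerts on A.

f ≈ 313 N

The normal force B exerts on A is simply A's weight, N₁ = 803.6 N.
Maximum static friction on A from B: μ_s N₁ = 0.52×803.6 = 417.9 N.
P = 689 N exceeds that limit, so A slips over B and the interface friction becomes kinetic: f₁ = μ_k N₁ = 0.39×803.6 = 313 N.
By Newton's third law B feels 313 N forward from A. With B stationary, the floor's static friction on B balances it: f₂ = 313 N (well within μ_s(m_A+m_B)g = 607.7 N).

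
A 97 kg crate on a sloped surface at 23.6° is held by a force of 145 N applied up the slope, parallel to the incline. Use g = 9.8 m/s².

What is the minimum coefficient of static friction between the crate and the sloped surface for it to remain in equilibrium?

N = m g cos θ = 871.1 N.
Friction must make up the shortfall along the incline: f = m g sin θ − P = 380.6 − 145 = 235.6 N.
At the threshold f = μ_s N, so μ_s,min = 235.6/871.1 = 0.27.

μ_s,min ≈ 0.27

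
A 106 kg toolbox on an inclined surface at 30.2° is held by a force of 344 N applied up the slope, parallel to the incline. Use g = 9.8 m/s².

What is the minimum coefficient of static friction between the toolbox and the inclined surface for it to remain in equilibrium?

N = m g cos θ = 897.8 N.
Friction must make up the shortfall along the incline: f = m g sin θ − P = 522.5 − 344 = 178.5 N.
At the threshold f = μ_s N, so μ_s,min = 178.5/897.8 = 0.199.

μ_s,min ≈ 0.199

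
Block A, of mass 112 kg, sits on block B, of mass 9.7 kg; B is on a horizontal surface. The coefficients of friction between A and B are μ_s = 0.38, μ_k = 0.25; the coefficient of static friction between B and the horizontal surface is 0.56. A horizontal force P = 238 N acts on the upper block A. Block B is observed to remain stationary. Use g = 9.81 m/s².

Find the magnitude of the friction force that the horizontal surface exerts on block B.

f ≈ 238 N

Normal force at the A–B interface: N₁ = m_A g = 1099 N.
Maximum static friction on A from B: μ_s N₁ = 0.38×1099 = 417.5 N.
Since P = 238 N ≤ 417.5 N, A does not slip on B; friction on A equals P = 238 N.
B experiences an equal 238 N forward from A (third law). B is in equilibrium, so the floor supplies f₂ = 238 N of static friction (limit μ_s(m_A+m_B)g = 668.6 N, not exceeded).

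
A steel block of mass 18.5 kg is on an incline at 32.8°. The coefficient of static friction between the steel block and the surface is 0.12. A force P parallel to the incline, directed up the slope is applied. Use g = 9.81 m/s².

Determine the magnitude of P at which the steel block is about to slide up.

At impending motion up the slope, friction acts down-slope at its limit: f = μ_s N.
P is parallel to the surface, so N = m g cos θ = 153 N.
Along the incline: P = m g sin θ + μ_s N = 98.3 + 0.12×153 = 117 N.

P ≈ 117 N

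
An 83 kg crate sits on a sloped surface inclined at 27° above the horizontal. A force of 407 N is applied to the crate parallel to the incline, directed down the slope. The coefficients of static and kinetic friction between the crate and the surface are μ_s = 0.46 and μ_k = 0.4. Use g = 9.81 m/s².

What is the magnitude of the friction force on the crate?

Normal force: N = m g cos θ = 83 × 9.81 × cos 27° = 725.5 N.
Parallel to the incline, ΣF = 0 gives f = m g sin θ + P = 369.7 + 407 = 776.7 N (up-slope positive).
Maximum static friction available: μ_s N = 0.46 × 725.5 = 333.7 N.
|776.7| exceeds 333.7 N, so the crate slips down-slope; friction is kinetic, f = μ_k N = 0.4×725.5 = 290 N.

f ≈ 290 N (up the incline)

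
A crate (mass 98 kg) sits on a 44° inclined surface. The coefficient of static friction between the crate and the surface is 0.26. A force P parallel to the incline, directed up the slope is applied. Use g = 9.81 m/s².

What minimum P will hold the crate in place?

The crate tends to slide down (tan θ > μ_s), so at the point of impending slip friction acts up-slope at its limit: f = μ_s N.
P is parallel to the surface, so N = m g cos θ = 692 N.
Along the incline: P + μ_s N = m g sin θ, so P = 668 − 0.26×692 = 488 N.

P_min ≈ 488 N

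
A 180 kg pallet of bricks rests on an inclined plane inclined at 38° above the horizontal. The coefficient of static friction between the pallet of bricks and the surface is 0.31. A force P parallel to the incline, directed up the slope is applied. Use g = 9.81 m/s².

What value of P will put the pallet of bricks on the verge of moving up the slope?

At impending motion up the slope, friction acts down-slope at its limit: f = μ_s N.
P is parallel to the surface, so N = m g cos θ = 1390 N.
Along the incline: P = m g sin θ + μ_s N = 1090 + 0.31×1390 = 1520 N.

P ≈ 1520 N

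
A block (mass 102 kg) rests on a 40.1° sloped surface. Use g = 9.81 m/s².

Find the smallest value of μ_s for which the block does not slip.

At the slip threshold m g sin θ = μ_s m g cos θ, so μ_s,min = tan θ.
μ_s,min = tan 40.1° = 0.842.

μ_s,min ≈ 0.842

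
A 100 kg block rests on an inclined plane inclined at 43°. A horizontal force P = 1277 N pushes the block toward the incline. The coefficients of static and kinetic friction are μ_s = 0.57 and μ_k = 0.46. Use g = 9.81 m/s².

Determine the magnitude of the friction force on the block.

Resolve perpendicular to the incline: N = m g cos θ + P sin θ = 100×9.81×cos 43° + 1277×sin 43° = 1588 N.
Parallel to the incline: P cos θ − m g sin θ = 933.9 − 669 = 264.9 N; the friction needed to balance this is 264.9 N acting down the slope.
The limit of static friction is μ_s N = 905.4 N.
Since 264.9 N is within the 905.4 N limit, the block stays put and friction is exactly 265 N.

f ≈ 265 N (down the incline)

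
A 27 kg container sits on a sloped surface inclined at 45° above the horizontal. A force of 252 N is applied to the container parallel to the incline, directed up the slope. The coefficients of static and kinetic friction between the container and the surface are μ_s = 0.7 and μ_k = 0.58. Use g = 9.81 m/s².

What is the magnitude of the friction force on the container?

f ≈ 64.7 N (down the incline)

Perpendicular to the surface, N = m g cos θ = 27·9.81·cos 45° = 187.3 N.
The friction needed for equilibrium is m g sin θ − P = 187.3 − 252 = -64.71 N, measured positive up-slope.
The static-friction ceiling is μ_s N = 0.7 × 187.3 = 131.1 N.
Since |-64.71| ≤ 131.1 N, static friction is sufficient; f equals the required value, not μ_s N.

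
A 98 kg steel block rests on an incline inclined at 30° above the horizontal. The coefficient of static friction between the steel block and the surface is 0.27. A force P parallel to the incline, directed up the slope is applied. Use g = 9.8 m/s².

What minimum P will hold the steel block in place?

P_min ≈ 256 N

The steel block tends to slide down (tan θ > μ_s), so at the point of impending slip friction acts up-slope at its limit: f = μ_s N.
P is parallel to the surface, so N = m g cos θ = 832 N.
Along the incline: P + μ_s N = m g sin θ, so P = 480 − 0.27×832 = 256 N.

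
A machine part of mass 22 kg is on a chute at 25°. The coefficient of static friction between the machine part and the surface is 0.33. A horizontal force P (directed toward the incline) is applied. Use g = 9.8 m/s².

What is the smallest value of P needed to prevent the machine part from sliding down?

The machine part tends to slide down (tan θ > μ_s), so at the point of impending slip friction acts up-slope at its limit: f = μ_s N.
Perpendicular to the incline: N = m g cos θ + P sin θ.
Along the incline: P cos θ + μ_s N = m g sin θ, i.e. P cos θ + μ_s (m g cos θ + P sin θ) = m g sin θ.
Solving, P (cos θ + μ_s sin θ) = m g (sin θ − μ_s cos θ), so P = 216×0.1235/1.046 = 25.5 N.

P_min ≈ 25.5 N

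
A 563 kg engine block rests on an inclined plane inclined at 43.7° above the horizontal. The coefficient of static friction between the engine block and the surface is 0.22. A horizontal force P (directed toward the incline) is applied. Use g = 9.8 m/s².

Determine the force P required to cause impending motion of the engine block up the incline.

P ≈ 8210 N

At impending motion up the slope, friction acts down-slope at its limit: f = μ_s N.
Perpendicular to the incline: N = m g cos θ + P sin θ.
Along the incline: P cos θ = m g sin θ + μ_s N = m g sin θ + μ_s (m g cos θ + P sin θ).
Solving, P (cos θ − μ_s sin θ) = m g (sin θ + μ_s cos θ), so P = 563×9.8×(sin 43.7° + 0.22 cos 43.7°)/(cos 43.7° − 0.22 sin 43.7°) = 5520×0.8499/0.571 = 8210 N.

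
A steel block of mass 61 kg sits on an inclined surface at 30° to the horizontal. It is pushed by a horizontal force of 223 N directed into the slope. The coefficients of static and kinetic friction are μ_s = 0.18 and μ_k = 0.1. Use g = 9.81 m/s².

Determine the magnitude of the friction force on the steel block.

f ≈ 106 N (up the incline)

Normal direction: N = m g cos θ + P sin θ = 629.7 N.
Along the incline, the net driving force (taking up-slope positive) is P cos θ − m g sin θ = 193.1 − 299.2 = -106.1 N, so equilibrium requires friction f = 106.1 N (up-slope).
The limit of static friction is μ_s N = 113.4 N.
Since 106.1 N is within the 113.4 N limit, the steel block stays put and friction is exactly 106 N.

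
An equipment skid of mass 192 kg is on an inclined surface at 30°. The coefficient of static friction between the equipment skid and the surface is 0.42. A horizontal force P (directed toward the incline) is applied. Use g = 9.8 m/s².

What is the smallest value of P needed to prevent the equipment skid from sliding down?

The equipment skid tends to slide down (tan θ > μ_s), so at the point of impending slip friction acts up-slope at its limit: f = μ_s N.
Perpendicular to the incline: N = m g cos θ + P sin θ.
Along the incline: P cos θ + μ_s N = m g sin θ, i.e. P cos θ + μ_s (m g cos θ + P sin θ) = m g sin θ.
Solving, P (cos θ + μ_s sin θ) = m g (sin θ − μ_s cos θ), so P = 1880×0.1363/1.076 = 238 N.

P_min ≈ 238 N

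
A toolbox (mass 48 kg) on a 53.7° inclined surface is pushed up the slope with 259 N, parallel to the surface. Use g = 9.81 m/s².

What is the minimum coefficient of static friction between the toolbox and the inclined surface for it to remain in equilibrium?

μ_s,min ≈ 0.432

N = m g cos θ = 278.8 N.
Friction must make up the shortfall along the incline: f = m g sin θ − P = 379.5 − 259 = 120.5 N.
At the threshold f = μ_s N, so μ_s,min = 120.5/278.8 = 0.432.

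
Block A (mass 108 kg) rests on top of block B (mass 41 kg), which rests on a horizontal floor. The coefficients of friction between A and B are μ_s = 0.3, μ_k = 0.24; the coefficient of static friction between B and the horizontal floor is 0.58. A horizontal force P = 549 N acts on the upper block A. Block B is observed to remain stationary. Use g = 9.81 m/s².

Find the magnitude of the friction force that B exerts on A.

Normal force at the A–B interface: N₁ = m_A g = 1059 N.
So the A–B interface can sustain at most μ_s N₁ = 317.8 N of static friction.
Since P = 549 N > 317.8 N, A slides on B; the A–B friction is kinetic: f₁ = μ_k N₁ = 0.24×1059 = 254 N.
B experiences an equal 254 N forward from A (third law). B is in equilibrium, so the floor supplies f₂ = 254 N of static friction (limit μ_s(m_A+m_B)g = 847.8 N, not exceeded).

f ≈ 254 N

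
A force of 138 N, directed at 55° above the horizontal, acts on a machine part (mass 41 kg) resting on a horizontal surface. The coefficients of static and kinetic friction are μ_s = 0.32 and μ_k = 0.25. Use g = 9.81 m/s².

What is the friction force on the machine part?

f ≈ 79.2 N

The vertical component of P reduces the normal force: N = m g − P sin α = 402.2 − 113 = 289.2 N.
Horizontally, friction must balance P cos α = 79.15 N.
The static-friction limit is μ_s N = 92.53 N.
Since 79.15 N does not exceed the limit, the machine part stays at rest and f = 79.2 N.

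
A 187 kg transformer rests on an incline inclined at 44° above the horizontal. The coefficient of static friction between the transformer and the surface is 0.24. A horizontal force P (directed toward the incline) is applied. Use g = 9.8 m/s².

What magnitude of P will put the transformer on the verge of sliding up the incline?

At impending motion up the slope, friction acts down-slope at its limit: f = μ_s N.
Perpendicular to the incline: N = m g cos θ + P sin θ.
Along the incline: P cos θ = m g sin θ + μ_s N = m g sin θ + μ_s (m g cos θ + P sin θ).
Solving, P (cos θ − μ_s sin θ) = m g (sin θ + μ_s cos θ), so P = 187×9.8×(sin 44° + 0.24 cos 44°)/(cos 44° − 0.24 sin 44°) = 1830×0.8673/0.5526 = 2880 N.

P ≈ 2880 N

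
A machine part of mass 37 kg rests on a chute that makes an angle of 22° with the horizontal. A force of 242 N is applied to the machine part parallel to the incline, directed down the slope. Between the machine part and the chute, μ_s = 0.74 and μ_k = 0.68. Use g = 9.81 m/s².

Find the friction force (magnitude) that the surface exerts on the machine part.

f ≈ 229 N (up the incline)

Perpendicular to the surface, N = m g cos θ = 37·9.81·cos 22° = 336.5 N.
Parallel to the incline, ΣF = 0 gives f = m g sin θ + P = 136 + 242 = 378 N (up-slope positive).
Maximum static friction available: μ_s N = 0.74 × 336.5 = 249 N.
|378| exceeds 249 N, so the machine part slips down-slope; friction is kinetic, f = μ_k N = 0.68×336.5 = 229 N.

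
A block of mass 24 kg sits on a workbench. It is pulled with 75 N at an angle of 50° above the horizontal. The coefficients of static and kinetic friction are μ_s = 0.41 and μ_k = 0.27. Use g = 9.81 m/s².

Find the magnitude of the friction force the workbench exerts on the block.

Vertical equilibrium gives N = m g − P sin α = 178 N.
The horizontal driving force is P cos α = 48.21 N, so equilibrium needs friction f = 48.21 N.
The static-friction limit is μ_s N = 72.97 N.
Since 48.21 N does not exceed the limit, the block stays at rest and f = 48.2 N.

f ≈ 48.2 N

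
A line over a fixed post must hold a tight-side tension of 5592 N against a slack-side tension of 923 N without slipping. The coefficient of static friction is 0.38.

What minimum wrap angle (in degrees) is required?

β_min ≈ 272°

T₂/T₁ = e^{μβ} → β = ln(T₂/T₁)/μ.
β = ln(5592/923)/0.38 = 1.801/0.38 = 4.741 rad.
In degrees: β = 4.741 × 180/π = 272°.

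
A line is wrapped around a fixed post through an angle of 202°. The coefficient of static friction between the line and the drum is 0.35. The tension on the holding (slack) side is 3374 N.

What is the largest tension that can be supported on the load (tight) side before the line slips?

At impending slip the capstan equation gives T₂/T₁ = e^{μβ} with β in radians.
β = 202° × π/180 = 3.526 rad.
e^{μβ} = e^{0.35×3.526} = 3.435.
T₂ = T₁ · e^{μβ} = 3374 × 3.435 = 11600 N.

T_max ≈ 11600 N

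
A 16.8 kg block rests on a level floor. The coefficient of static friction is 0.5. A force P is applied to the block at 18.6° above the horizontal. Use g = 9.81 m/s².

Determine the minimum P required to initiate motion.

P ≈ 74.4 N

N = m g − P sin α (the pull lifts the block).
At impending slip, P cos α = μ_s N = μ_s (m g − P sin α).
Solving: P (cos α + μ_s sin α) = μ_s m g → P = 0.5×165/(cos 18.6° + 0.5 sin 18.6°) = 82.4/1.107 = 74.4 N.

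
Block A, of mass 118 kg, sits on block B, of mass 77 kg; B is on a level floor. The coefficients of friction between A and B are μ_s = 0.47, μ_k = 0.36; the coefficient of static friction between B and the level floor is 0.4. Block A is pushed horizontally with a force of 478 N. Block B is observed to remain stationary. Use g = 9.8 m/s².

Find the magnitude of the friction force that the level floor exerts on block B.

The normal force B exerts on A is simply A's weight, N₁ = 1156 N.
So the A–B interface can sustain at most μ_s N₁ = 543.5 N of static friction.
P = 478 N is within that limit, so A and B move together (both at rest); the A–B friction is simply f₁ = P = 478 N.
B experiences an equal 478 N forward from A (third law). B is in equilibrium, so the floor supplies f₂ = 478 N of static friction (limit μ_s(m_A+m_B)g = 764.4 N, not exceeded).

f ≈ 478 N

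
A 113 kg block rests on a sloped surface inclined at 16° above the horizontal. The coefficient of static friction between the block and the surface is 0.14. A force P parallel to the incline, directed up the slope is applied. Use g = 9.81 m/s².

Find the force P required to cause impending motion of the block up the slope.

P ≈ 455 N

At impending motion up the slope, friction acts down-slope at its limit: f = μ_s N.
P is parallel to the surface, so N = m g cos θ = 1070 N.
Along the incline: P = m g sin θ + μ_s N = 306 + 0.14×1070 = 455 N.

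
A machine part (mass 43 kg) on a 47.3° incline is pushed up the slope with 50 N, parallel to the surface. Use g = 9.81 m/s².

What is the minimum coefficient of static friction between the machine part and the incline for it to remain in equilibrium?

μ_s,min ≈ 0.909

N = m g cos θ = 286.1 N.
Friction must make up the shortfall along the incline: f = m g sin θ − P = 310 − 50 = 260 N.
At the threshold f = μ_s N, so μ_s,min = 260/286.1 = 0.909.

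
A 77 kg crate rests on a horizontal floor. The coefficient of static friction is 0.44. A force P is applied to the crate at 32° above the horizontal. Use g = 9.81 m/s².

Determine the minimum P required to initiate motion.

P ≈ 307 N

N = m g − P sin α (the pull lifts the crate).
At impending slip, P cos α = μ_s N = μ_s (m g − P sin α).
Solving: P (cos α + μ_s sin α) = μ_s m g → P = 0.44×755/(cos 32° + 0.44 sin 32°) = 332/1.081 = 307 N.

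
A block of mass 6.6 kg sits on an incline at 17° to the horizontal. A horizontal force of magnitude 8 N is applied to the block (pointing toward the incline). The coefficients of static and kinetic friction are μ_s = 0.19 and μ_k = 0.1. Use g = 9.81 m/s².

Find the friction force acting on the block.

Resolve perpendicular to the incline: N = m g cos θ + P sin θ = 6.6×9.81×cos 17° + 8×sin 17° = 64.26 N.
Parallel to the incline: P cos θ − m g sin θ = 7.65 − 18.93 = -11.28 N; the friction needed to balance this is 11.28 N acting up the slope.
The limit of static friction is μ_s N = 12.21 N.
Since 11.28 N is within the 12.21 N limit, the block stays put and friction is exactly 11.3 N.

f ≈ 11.3 N (up the incline)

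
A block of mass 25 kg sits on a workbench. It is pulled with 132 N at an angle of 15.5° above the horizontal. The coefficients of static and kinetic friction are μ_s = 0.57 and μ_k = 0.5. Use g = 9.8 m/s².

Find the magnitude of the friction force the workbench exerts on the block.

f ≈ 105 N

N = m g − P sin α = 245 − 132×sin 15.5° = 209.7 N.
Horizontally, friction must balance P cos α = 127.2 N.
The static-friction limit is μ_s N = 119.5 N.
The required friction exceeds μ_s N, so the block moves and f = μ_k N = 105 N.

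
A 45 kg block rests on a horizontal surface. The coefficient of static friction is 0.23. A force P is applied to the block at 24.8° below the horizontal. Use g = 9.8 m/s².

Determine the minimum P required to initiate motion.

P ≈ 125 N

N = m g + P sin α (the push presses the block into the horizontal surface).
At impending slip, P cos α = μ_s N = μ_s (m g + P sin α).
Solving: P (cos α − μ_s sin α) = μ_s m g → P = 0.23×441/(cos 24.8° − 0.23 sin 24.8°) = 101/0.8113 = 125 N.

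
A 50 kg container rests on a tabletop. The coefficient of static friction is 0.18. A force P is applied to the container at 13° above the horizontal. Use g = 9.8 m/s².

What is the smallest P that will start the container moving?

P ≈ 86.9 N

N = m g − P sin α (the pull lifts the container).
At impending slip, P cos α = μ_s N = μ_s (m g − P sin α).
Solving: P (cos α + μ_s sin α) = μ_s m g → P = 0.18×490/(cos 13° + 0.18 sin 13°) = 88.2/1.015 = 86.9 N.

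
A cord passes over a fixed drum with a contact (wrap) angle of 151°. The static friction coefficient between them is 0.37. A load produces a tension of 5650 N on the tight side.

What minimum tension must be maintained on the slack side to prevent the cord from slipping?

T_min ≈ 2130 N

Capstan equation at impending slip: T_tight/T_slack = e^{μβ}.
β = 151° = 2.635 rad; e^{μβ} = e^{0.37×2.635} = 2.651.
T_slack = T_tight / e^{μβ} = 5650 / 2.651 = 2130 N.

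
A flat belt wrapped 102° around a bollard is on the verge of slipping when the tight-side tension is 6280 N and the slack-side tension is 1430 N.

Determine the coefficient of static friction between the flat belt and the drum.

T₂/T₁ = e^{μβ} → μ = ln(T₂/T₁)/β.
β = 102° = 1.78 rad.
μ = ln(6280/1430)/1.78 = ln(4.392)/1.78 = 0.831.

μ ≈ 0.831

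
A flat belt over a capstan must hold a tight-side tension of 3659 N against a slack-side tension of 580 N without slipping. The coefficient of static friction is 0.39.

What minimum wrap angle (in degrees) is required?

β_min ≈ 271°

T₂/T₁ = e^{μβ} → β = ln(T₂/T₁)/μ.
β = ln(3659/580)/0.39 = 1.842/0.39 = 4.723 rad.
In degrees: β = 4.723 × 180/π = 271°.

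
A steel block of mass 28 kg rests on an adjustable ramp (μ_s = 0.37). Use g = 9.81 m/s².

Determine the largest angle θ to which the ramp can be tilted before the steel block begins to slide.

θ_max ≈ 20.3°

At the slip threshold, m g sin θ = μ_s · m g cos θ, so tan θ = μ_s.
θ_max = arctan(0.37) = 20.3°.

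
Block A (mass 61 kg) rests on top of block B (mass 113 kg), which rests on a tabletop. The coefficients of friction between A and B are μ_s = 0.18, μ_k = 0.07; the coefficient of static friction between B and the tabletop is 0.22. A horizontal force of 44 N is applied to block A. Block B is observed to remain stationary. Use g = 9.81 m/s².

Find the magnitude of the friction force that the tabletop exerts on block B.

f ≈ 44 N

The normal force B exerts on A is simply A's weight, N₁ = 598.4 N.
Maximum static friction on A from B: μ_s N₁ = 0.18×598.4 = 107.7 N.
P = 44 N is within that limit, so A and B move together (both at rest); the A–B friction is simply f₁ = P = 44 N.
By Newton's third law B feels 44 N forward from A. With B stationary, the floor's static friction on B balances it: f₂ = 44 N (well within μ_s(m_A+m_B)g = 375.5 N).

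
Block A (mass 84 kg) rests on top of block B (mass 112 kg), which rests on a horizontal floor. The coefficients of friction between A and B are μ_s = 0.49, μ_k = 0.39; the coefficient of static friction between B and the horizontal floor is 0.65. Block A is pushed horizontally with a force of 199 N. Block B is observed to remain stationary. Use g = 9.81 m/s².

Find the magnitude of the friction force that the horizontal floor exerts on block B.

Between the blocks, N₁ = m_A g = 824 N.
So the A–B interface can sustain at most μ_s N₁ = 403.8 N of static friction.
P = 199 N is within that limit, so A and B move together (both at rest); the A–B friction is simply f₁ = P = 199 N.
B experiences an equal 199 N forward from A (third law). B is in equilibrium, so the floor supplies f₂ = 199 N of static friction (limit μ_s(m_A+m_B)g = 1250 N, not exceeded).

f ≈ 199 N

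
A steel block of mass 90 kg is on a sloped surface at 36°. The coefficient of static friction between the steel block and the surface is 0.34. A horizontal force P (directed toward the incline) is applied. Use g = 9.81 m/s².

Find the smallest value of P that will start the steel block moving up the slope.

At impending motion up the slope, friction acts down-slope at its limit: f = μ_s N.
Perpendicular to the incline: N = m g cos θ + P sin θ.
Along the incline: P cos θ = m g sin θ + μ_s N = m g sin θ + μ_s (m g cos θ + P sin θ).
Solving, P (cos θ − μ_s sin θ) = m g (sin θ + μ_s cos θ), so P = 90×9.81×(sin 36° + 0.34 cos 36°)/(cos 36° − 0.34 sin 36°) = 883×0.8629/0.6092 = 1250 N.

P ≈ 1250 N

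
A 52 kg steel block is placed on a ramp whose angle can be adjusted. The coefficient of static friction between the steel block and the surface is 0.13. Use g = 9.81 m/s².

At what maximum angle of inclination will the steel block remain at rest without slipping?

At the slip threshold, m g sin θ = μ_s · m g cos θ, so tan θ = μ_s.
θ_max = arctan(0.13) = 7.41°.

θ_max ≈ 7.41°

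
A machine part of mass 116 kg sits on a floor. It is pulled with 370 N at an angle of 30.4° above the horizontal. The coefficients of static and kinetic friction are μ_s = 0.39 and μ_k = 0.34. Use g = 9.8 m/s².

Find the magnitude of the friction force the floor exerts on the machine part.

Vertical equilibrium gives N = m g − P sin α = 949.6 N.
The horizontal driving force is P cos α = 319.1 N, so equilibrium needs friction f = 319.1 N.
μ_s N = 0.39 × 949.6 = 370.3 N.
319.1 ≤ 370.3 N → static; friction equals the required 319 N.

f ≈ 319 N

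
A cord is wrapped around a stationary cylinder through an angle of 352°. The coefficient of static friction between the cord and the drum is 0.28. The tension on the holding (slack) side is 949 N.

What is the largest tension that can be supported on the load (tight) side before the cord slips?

T_max ≈ 5300 N

At impending slip the capstan equation gives T₂/T₁ = e^{μβ} with β in radians.
β = 352° × π/180 = 6.144 rad.
e^{μβ} = e^{0.28×6.144} = 5.586.
T₂ = T₁ · e^{μβ} = 949 × 5.586 = 5300 N.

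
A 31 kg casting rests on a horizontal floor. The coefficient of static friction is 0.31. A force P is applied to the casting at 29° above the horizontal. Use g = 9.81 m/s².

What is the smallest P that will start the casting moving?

P ≈ 92 N

N = m g − P sin α (the pull lifts the casting).
At impending slip, P cos α = μ_s N = μ_s (m g − P sin α).
Solving: P (cos α + μ_s sin α) = μ_s m g → P = 0.31×304/(cos 29° + 0.31 sin 29°) = 94.3/1.025 = 92 N.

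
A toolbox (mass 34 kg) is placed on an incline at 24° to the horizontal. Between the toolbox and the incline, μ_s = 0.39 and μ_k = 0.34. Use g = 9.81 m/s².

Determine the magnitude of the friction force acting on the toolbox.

f ≈ 104 N (up the incline)

Normal force: N = m g cos θ = 34 × 9.81 × cos 24° = 304.7 N.
For equilibrium along the incline, friction must balance the weight component: f = m g sin θ = 135.7 N up the slope.
The static-friction ceiling is μ_s N = 0.39 × 304.7 = 118.8 N.
Since |135.7| > 118.8 N, static friction cannot hold it; the toolbox slides down the incline and kinetic friction applies: f = μ_k N = 0.34 × 304.7 = 104 N.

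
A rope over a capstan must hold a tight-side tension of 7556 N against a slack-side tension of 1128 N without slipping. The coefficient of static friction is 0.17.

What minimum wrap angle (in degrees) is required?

T₂/T₁ = e^{μβ} → β = ln(T₂/T₁)/μ.
β = ln(7556/1128)/0.17 = 1.902/0.17 = 11.19 rad.
In degrees: β = 11.19 × 180/π = 641°.

β_min ≈ 641°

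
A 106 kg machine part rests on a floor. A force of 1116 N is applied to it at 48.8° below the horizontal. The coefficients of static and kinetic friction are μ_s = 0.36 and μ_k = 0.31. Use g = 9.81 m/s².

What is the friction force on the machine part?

f ≈ 583 N

N = m g + P sin α = 1040 + 1116×sin 48.8° = 1880 N.
The horizontal driving force is P cos α = 735.1 N, so equilibrium needs friction f = 735.1 N.
The static-friction limit is μ_s N = 676.6 N.
The required friction exceeds μ_s N, so the machine part moves and f = μ_k N = 583 N.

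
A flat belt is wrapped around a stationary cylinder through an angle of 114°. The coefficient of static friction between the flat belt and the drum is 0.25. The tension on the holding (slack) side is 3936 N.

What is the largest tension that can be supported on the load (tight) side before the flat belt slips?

T_max ≈ 6470 N

At impending slip the capstan equation gives T₂/T₁ = e^{μβ} with β in radians.
β = 114° × π/180 = 1.99 rad.
e^{μβ} = e^{0.25×1.99} = 1.644.
T₂ = T₁ · e^{μβ} = 3936 × 1.644 = 6470 N.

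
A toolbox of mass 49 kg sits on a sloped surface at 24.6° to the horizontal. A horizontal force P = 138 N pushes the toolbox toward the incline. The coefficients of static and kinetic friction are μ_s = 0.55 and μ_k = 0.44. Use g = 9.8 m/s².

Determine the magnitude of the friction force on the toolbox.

f ≈ 74.4 N (up the incline)

Resolve perpendicular to the incline: N = m g cos θ + P sin θ = 49×9.8×cos 24.6° + 138×sin 24.6° = 494.1 N.
Along the incline, the net driving force (taking up-slope positive) is P cos θ − m g sin θ = 125.5 − 199.9 = -74.42 N, so equilibrium requires friction f = 74.42 N (up-slope).
The limit of static friction is μ_s N = 271.7 N.
Since 74.42 N is within the 271.7 N limit, the toolbox stays put and friction is exactly 74.4 N.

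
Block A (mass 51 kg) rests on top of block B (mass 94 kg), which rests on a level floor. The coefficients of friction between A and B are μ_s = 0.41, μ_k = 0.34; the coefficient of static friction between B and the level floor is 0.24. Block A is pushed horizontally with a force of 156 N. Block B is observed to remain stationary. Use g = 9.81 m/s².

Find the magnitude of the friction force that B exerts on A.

f ≈ 156 N

Normal force at the A–B interface: N₁ = m_A g = 500.3 N.
So the A–B interface can sustain at most μ_s N₁ = 205.1 N of static friction.
Since P = 156 N ≤ 205.1 N, A does not slip on B; friction on A equals P = 156 N.
By Newton's third law B feels 156 N forward from A. With B stationary, the floor's static friction on B balances it: f₂ = 156 N (well within μ_s(m_A+m_B)g = 341.4 N).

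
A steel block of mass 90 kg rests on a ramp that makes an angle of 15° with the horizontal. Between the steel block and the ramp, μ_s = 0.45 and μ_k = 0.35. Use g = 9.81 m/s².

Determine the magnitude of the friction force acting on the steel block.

The normal reaction is N = m g cos θ = 852.8 N.
Along the slope the weight component is m g sin θ = 228.5 N; friction must supply exactly this, acting up-slope.
The static-friction ceiling is μ_s N = 0.45 × 852.8 = 383.8 N.
Since |228.5| ≤ 383.8 N, the steel block remains in static equilibrium and friction takes exactly the required value.

f ≈ 229 N (up the incline)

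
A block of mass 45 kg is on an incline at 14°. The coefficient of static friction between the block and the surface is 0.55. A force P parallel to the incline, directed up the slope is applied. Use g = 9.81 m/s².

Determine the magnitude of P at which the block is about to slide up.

At impending motion up the slope, friction acts down-slope at its limit: f = μ_s N.
P is parallel to the surface, so N = m g cos θ = 428 N.
Along the incline: P = m g sin θ + μ_s N = 107 + 0.55×428 = 342 N.

P ≈ 342 N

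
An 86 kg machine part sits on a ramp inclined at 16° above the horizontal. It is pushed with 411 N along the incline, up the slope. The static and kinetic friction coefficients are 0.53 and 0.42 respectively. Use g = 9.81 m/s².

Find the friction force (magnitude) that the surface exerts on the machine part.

The normal reaction is N = m g cos θ = 811 N.
Parallel to the incline, ΣF = 0 gives f = m g sin θ − P = 232.5 − 411 = -178.5 N (up-slope positive).
The static-friction ceiling is μ_s N = 0.53 × 811 = 429.8 N.
Since |-178.5| ≤ 429.8 N, the machine part remains in static equilibrium and friction takes exactly the required value.

f ≈ 178 N (down the incline)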